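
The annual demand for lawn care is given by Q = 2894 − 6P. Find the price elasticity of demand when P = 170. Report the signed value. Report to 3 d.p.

At P = 170, Q = 1874.
dQ/dP = −6.
ε = (dQ/dP)(P/Q) = (-6)(170/1874).

-0.544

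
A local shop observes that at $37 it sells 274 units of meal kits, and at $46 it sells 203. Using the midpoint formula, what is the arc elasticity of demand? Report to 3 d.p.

-1.373

ΔQ = 203 − 274 = -71; ΔP = 46 − 37 = 9.
Midpoints: P̄ = 41.50, Q̄ = 238.5.
ε = (ΔQ/ΔP)(P̄/Q̄) = (-71/9)(41.50/238.5).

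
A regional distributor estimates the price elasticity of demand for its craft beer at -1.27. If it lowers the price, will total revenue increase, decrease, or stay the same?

increase

|ε| = 1.27 > 1, so demand is elastic. A price cut therefore raises total revenue.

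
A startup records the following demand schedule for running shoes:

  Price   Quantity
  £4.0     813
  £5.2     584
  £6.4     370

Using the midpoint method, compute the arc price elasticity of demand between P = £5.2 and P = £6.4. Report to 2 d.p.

At P = 5.2, Q = 584; at P = 6.4, Q = 370.
ΔQ = -214, ΔP = 1.2. Midpoints: P̄ = 5.80, Q̄ = 477.0.
ε = (ΔQ/ΔP)(P̄/Q̄) = (-214/1.2)(5.80/477.0).

-2.17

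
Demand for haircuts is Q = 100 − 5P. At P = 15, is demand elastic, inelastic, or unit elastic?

Q = 25, dQ/dP = -5.
ε = (dQ/dP)(P/Q) ≈ -3.000.
|ε| = 3.00 > 1.

elastic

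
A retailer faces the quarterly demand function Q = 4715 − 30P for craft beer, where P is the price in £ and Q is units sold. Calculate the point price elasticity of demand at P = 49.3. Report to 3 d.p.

At P = 49.3, Q = 3236.
dQ/dP = −30.
ε = (dQ/dP)(P/Q) = (-30)(49.3/3236).
|ε| < 1, so demand is inelastic at this price.

-0.457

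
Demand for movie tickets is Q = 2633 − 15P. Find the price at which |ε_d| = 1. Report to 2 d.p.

87.77

For linear demand Q = a − bP, ε = −bP/(a − bP). |ε| = 1 when bP = a − bP, i.e. P = a/(2b).
P = 2633/(2·15) = 2633/30 = 87.7667.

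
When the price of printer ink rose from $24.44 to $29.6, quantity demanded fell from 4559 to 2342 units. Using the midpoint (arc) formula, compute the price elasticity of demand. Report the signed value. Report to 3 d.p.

-3.364

ΔQ = 2342 − 4559 = -2217; ΔP = 29.6 − 24.44 = 5.16.
Midpoints: P̄ = 27.02, Q̄ = 3450.5.
ε = (ΔQ/ΔP)(P̄/Q̄) = (-2217/5.16)(27.02/3450.5).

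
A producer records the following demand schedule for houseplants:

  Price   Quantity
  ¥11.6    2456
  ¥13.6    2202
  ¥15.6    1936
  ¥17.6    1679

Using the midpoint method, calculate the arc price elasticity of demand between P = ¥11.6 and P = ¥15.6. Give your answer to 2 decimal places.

At P = 11.6, Q = 2456; at P = 15.6, Q = 1936.
ΔQ = -520, ΔP = 4.0. Midpoints: P̄ = 13.60, Q̄ = 2196.0.
ε = (ΔQ/ΔP)(P̄/Q̄) = (-520/4.0)(13.60/2196.0).

-0.81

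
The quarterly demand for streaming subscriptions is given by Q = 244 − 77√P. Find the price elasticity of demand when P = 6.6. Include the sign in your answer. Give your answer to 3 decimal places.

-2.142

At P = 6.6, Q = 46.183.
dQ/dP = −77/(2√P) = -14.986.
ε = (dQ/dP)(P/Q) = (-14.986)(6.6/46.183).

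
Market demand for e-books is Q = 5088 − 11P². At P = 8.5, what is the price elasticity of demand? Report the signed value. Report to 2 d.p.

At P = 8.5, Q = 4293.250.
dQ/dP = −22P = -187.
ε = (dQ/dP)(P/Q) = (-187)(8.5/4293.250).
|ε| < 1, so demand is inelastic at this price.

-0.37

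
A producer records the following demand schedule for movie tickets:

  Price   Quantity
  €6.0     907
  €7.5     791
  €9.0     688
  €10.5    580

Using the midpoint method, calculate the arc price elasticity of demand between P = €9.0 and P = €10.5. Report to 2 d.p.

-1.11

At P = 9.0, Q = 688; at P = 10.5, Q = 580.
ΔQ = -108, ΔP = 1.5. Midpoints: P̄ = 9.75, Q̄ = 634.0.
ε = (ΔQ/ΔP)(P̄/Q̄) = (-108/1.5)(9.75/634.0).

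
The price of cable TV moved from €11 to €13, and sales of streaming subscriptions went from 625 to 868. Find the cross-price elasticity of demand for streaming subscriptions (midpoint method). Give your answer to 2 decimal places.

1.95

ΔQ_x = 868 − 625 = 243; ΔP_y = 13 − 11 = 2.
Midpoints: P̄_y = 12.00, Q̄_x = 746.5.
ε_xy = (ΔQ_x/ΔP_y)(P̄_y/Q̄_x) = (243/2)(12.00/746.5).
ε_xy > 0, so the goods are substitutes.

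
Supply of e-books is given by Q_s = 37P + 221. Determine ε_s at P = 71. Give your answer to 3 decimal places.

0.922

At P = 71, Q_s = 2848.
dQ_s/dP = 37.
ε_s = (dQ_s/dP)(P/Q_s) = (37)(71/2848).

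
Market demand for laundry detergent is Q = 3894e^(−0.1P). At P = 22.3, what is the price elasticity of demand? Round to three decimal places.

-2.230

At P = 22.3, Q = 418.716.
dQ/dP = −0.1·3894e^(−0.1P) = −0.1Q = -41.872.
ε = (dQ/dP)(P/Q) = (-41.872)(22.3/418.716).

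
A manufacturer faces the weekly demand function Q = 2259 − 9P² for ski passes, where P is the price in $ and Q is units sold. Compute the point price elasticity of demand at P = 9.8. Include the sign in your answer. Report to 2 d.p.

-1.24

At P = 9.8, Q = 1394.640.
dQ/dP = −18P = -176.400.
ε = (dQ/dP)(P/Q) = (-176.400)(9.8/1394.640).
|ε| > 1, so demand is elastic at this price.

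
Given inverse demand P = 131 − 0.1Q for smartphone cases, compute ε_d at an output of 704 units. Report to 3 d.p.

At Q = 704, P = 131 − 0.1(704) = 60.60.
dP/dQ = −0.1, so dQ/dP = 1/(−0.1) = -10.000.
ε = (dQ/dP)(P/Q) = (-10.000)(60.60/704).

-0.861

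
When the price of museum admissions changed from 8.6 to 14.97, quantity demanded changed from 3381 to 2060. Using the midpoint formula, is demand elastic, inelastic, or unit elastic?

Arc ε ≈ -0.898.
|ε| = 0.90 < 1.

inelastic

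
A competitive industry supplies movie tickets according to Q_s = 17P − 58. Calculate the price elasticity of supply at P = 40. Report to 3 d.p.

At P = 40, Q_s = 622.
dQ_s/dP = 17.
ε_s = (dQ_s/dP)(P/Q_s) = (17)(40/622).

1.093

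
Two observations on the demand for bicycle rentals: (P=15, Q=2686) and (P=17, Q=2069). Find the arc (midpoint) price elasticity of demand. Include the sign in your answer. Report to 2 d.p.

-2.08

ΔQ = 2069 − 2686 = -617; ΔP = 17 − 15 = 2.
Midpoints: P̄ = 16.00, Q̄ = 2377.5.
ε = (ΔQ/ΔP)(P̄/Q̄) = (-617/2)(16.00/2377.5).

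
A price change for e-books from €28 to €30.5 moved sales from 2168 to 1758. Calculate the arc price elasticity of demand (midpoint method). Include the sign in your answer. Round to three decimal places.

-2.444

ΔQ = 1758 − 2168 = -410; ΔP = 30.5 − 28 = 2.5.
Midpoints: P̄ = 29.25, Q̄ = 1963.0.
ε = (ΔQ/ΔP)(P̄/Q̄) = (-410/2.5)(29.25/1963.0).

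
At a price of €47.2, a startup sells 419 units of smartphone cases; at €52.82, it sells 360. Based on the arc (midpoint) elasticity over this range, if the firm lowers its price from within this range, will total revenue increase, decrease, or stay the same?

increase

Arc ε = (-59/5.62)(50.01/389.5) ≈ -1.348.
|ε| = 1.35 > 1, so demand is elastic. A price cut therefore raises total revenue.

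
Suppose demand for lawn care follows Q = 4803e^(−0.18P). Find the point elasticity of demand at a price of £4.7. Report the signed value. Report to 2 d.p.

At P = 4.7, Q = 2061.102.
dQ/dP = −0.18·4803e^(−0.18P) = −0.18Q = -370.998.
ε = (dQ/dP)(P/Q) = (-370.998)(4.7/2061.102).
|ε| < 1, so demand is inelastic at this price.

-0.85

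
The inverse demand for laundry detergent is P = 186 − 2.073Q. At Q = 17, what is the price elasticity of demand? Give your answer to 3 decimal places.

-4.278

At Q = 17, P = 186 − 2.073(17) = 150.76.
dP/dQ = −2.073, so dQ/dP = 1/(−2.073) = -0.482.
ε = (dQ/dP)(P/Q) = (-0.482)(150.76/17).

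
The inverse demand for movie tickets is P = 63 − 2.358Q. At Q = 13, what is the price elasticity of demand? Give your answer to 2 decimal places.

-1.06

At Q = 13, P = 63 − 2.358(13) = 32.35.
dP/dQ = −2.358, so dQ/dP = 1/(−2.358) = -0.424.
ε = (dQ/dP)(P/Q) = (-0.424)(32.35/13).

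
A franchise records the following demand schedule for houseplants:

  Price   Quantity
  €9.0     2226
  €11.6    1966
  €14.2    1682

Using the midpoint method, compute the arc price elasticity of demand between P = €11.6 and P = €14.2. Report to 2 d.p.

-0.77

At P = 11.6, Q = 1966; at P = 14.2, Q = 1682.
ΔQ = -284, ΔP = 2.6. Midpoints: P̄ = 12.90, Q̄ = 1824.0.
ε = (ΔQ/ΔP)(P̄/Q̄) = (-284/2.6)(12.90/1824.0).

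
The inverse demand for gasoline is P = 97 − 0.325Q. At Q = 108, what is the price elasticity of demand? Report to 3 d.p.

-1.764

At Q = 108, P = 97 − 0.325(108) = 61.90.
dP/dQ = −0.325, so dQ/dP = 1/(−0.325) = -3.077.
ε = (dQ/dP)(P/Q) = (-3.077)(61.90/108).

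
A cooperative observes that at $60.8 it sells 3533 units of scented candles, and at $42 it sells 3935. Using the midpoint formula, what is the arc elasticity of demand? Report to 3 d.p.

-0.294

ΔQ = 3935 − 3533 = 402; ΔP = 42 − 60.8 = -18.8.
Midpoints: P̄ = 51.40, Q̄ = 3734.0.
ε = (ΔQ/ΔP)(P̄/Q̄) = (402/-18.8)(51.40/3734.0).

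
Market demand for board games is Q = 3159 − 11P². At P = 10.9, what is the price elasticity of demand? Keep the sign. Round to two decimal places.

-1.41

At P = 10.9, Q = 1852.090.
dQ/dP = −22P = -239.800.
ε = (dQ/dP)(P/Q) = (-239.800)(10.9/1852.090).
|ε| > 1, so demand is elastic at this price.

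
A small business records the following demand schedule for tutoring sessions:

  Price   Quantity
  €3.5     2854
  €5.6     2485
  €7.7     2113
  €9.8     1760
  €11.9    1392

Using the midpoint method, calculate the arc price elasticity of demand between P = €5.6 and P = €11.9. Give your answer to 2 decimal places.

-0.78

At P = 5.6, Q = 2485; at P = 11.9, Q = 1392.
ΔQ = -1093, ΔP = 6.3. Midpoints: P̄ = 8.75, Q̄ = 1938.5.
ε = (ΔQ/ΔP)(P̄/Q̄) = (-1093/6.3)(8.75/1938.5).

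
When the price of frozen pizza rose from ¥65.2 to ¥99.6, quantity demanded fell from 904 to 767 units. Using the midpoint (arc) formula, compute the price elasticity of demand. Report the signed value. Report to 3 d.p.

-0.393

ΔQ = 767 − 904 = -137; ΔP = 99.6 − 65.2 = 34.4.
Midpoints: P̄ = 82.40, Q̄ = 835.5.
ε = (ΔQ/ΔP)(P̄/Q̄) = (-137/34.4)(82.40/835.5).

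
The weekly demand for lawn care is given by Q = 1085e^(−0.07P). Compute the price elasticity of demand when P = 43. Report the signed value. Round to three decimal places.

At P = 43, Q = 53.481.
dQ/dP = −0.07·1085e^(−0.07P) = −0.07Q = -3.744.
ε = (dQ/dP)(P/Q) = (-3.744)(43/53.481).
|ε| > 1, so demand is elastic at this price.

-3.010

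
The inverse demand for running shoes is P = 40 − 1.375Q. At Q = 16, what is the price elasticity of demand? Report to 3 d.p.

At Q = 16, P = 40 − 1.375(16) = 18.00.
dP/dQ = −1.375, so dQ/dP = 1/(−1.375) = -0.727.
ε = (dQ/dP)(P/Q) = (-0.727)(18.00/16).

-0.818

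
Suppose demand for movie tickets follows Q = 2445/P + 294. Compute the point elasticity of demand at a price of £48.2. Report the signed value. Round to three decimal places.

-0.147

At P = 48.2, Q = 344.726.
dQ/dP = −2445/P² = -1.052.
ε = (dQ/dP)(P/Q) = (-1.052)(48.2/344.726).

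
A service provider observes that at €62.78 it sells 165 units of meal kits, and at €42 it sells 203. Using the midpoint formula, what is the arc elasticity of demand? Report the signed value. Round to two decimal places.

-0.52

ΔQ = 203 − 165 = 38; ΔP = 42 − 62.78 = -20.78.
Midpoints: P̄ = 52.39, Q̄ = 184.0.
ε = (ΔQ/ΔP)(P̄/Q̄) = (38/-20.78)(52.39/184.0).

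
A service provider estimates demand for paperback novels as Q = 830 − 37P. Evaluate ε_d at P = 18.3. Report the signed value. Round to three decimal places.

At P = 18.3, Q = 152.900.
dQ/dP = −37.
ε = (dQ/dP)(P/Q) = (-37)(18.3/152.900).

-4.428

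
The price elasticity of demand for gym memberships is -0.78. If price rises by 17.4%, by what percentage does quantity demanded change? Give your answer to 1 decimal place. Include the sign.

-13.6%

%ΔQ ≈ ε × %ΔP = (-0.78)(17.4%) = -13.57%.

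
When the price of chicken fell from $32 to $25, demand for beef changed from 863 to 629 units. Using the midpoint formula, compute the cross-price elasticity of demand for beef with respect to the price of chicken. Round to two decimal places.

1.28

ΔQ_x = 629 − 863 = -234; ΔP_y = 25 − 32 = -7.
Midpoints: P̄_y = 28.50, Q̄_x = 746.0.
ε_xy = (ΔQ_x/ΔP_y)(P̄_y/Q̄_x) = (-234/-7)(28.50/746.0).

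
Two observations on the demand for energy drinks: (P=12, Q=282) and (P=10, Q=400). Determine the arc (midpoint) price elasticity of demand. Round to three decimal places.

-1.903

ΔQ = 400 − 282 = 118; ΔP = 10 − 12 = -2.
Midpoints: P̄ = 11.00, Q̄ = 341.0.
ε = (ΔQ/ΔP)(P̄/Q̄) = (118/-2)(11.00/341.0).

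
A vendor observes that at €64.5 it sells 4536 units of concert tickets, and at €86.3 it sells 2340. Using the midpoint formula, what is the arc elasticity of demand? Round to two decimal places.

ΔQ = 2340 − 4536 = -2196; ΔP = 86.3 − 64.5 = 21.8.
Midpoints: P̄ = 75.40, Q̄ = 3438.0.
ε = (ΔQ/ΔP)(P̄/Q̄) = (-2196/21.8)(75.40/3438.0).

-2.21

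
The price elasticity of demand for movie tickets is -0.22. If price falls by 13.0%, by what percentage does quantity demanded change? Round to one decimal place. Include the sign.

%ΔQ ≈ ε × %ΔP = (-0.22)(-13.0%) = 2.86%.

2.9%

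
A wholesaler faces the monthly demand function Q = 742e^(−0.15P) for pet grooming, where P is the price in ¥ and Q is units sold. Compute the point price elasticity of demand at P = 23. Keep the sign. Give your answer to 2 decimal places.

At P = 23, Q = 23.555.
dQ/dP = −0.15·742e^(−0.15P) = −0.15Q = -3.533.
ε = (dQ/dP)(P/Q) = (-3.533)(23/23.555).

-3.45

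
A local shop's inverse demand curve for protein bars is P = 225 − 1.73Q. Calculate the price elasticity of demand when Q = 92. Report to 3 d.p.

At Q = 92, P = 225 − 1.73(92) = 65.84.
dP/dQ = −1.73, so dQ/dP = 1/(−1.73) = -0.578.
ε = (dQ/dP)(P/Q) = (-0.578)(65.84/92).

-0.414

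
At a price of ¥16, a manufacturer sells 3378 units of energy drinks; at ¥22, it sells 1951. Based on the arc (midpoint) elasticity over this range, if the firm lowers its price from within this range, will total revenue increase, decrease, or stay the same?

Arc ε = (-1427/6)(19.00/2664.5) ≈ -1.696.
|ε| = 1.70 > 1, so demand is elastic. A price cut therefore raises total revenue.

increase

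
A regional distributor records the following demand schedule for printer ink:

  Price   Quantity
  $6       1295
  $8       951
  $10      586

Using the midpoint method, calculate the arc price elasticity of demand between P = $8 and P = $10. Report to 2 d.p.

At P = 8, Q = 951; at P = 10, Q = 586.
ΔQ = -365, ΔP = 2. Midpoints: P̄ = 9.00, Q̄ = 768.5.
ε = (ΔQ/ΔP)(P̄/Q̄) = (-365/2)(9.00/768.5).

-2.14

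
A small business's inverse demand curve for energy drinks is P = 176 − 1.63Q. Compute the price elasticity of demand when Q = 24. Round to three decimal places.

-3.499

At Q = 24, P = 176 − 1.63(24) = 136.88.
dP/dQ = −1.63, so dQ/dP = 1/(−1.63) = -0.613.
ε = (dQ/dP)(P/Q) = (-0.613)(136.88/24).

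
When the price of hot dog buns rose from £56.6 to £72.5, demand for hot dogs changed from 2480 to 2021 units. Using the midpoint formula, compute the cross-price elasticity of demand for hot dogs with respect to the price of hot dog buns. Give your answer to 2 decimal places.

-0.83

ΔQ_x = 2021 − 2480 = -459; ΔP_y = 72.5 − 56.6 = 15.9.
Midpoints: P̄_y = 64.55, Q̄_x = 2250.5.
ε_xy = (ΔQ_x/ΔP_y)(P̄_y/Q̄_x) = (-459/15.9)(64.55/2250.5).
ε_xy < 0, so the goods are complements.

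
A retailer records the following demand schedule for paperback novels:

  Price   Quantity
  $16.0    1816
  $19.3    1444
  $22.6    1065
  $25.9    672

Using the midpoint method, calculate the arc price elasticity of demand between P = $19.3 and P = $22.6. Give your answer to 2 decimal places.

At P = 19.3, Q = 1444; at P = 22.6, Q = 1065.
ΔQ = -379, ΔP = 3.3. Midpoints: P̄ = 20.95, Q̄ = 1254.5.
ε = (ΔQ/ΔP)(P̄/Q̄) = (-379/3.3)(20.95/1254.5).

-1.92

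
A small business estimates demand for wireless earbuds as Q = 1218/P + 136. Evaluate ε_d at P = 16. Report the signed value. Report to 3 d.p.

At P = 16, Q = 212.125.
dQ/dP = −1218/P² = -4.758.
ε = (dQ/dP)(P/Q) = (-4.758)(16/212.125).

-0.359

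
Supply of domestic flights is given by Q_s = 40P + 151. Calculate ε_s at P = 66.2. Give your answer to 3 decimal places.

0.946

At P = 66.2, Q_s = 2799.
dQ_s/dP = 40.
ε_s = (dQ_s/dP)(P/Q_s) = (40)(66.2/2799).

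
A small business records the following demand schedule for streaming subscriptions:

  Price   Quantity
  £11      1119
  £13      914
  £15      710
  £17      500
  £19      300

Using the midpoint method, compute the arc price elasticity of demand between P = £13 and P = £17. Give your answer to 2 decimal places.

At P = 13, Q = 914; at P = 17, Q = 500.
ΔQ = -414, ΔP = 4. Midpoints: P̄ = 15.00, Q̄ = 707.0.
ε = (ΔQ/ΔP)(P̄/Q̄) = (-414/4)(15.00/707.0).

-2.20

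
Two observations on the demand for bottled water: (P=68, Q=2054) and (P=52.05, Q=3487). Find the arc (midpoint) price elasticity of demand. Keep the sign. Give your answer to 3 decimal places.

ΔQ = 3487 − 2054 = 1433; ΔP = 52.05 − 68 = -15.95.
Midpoints: P̄ = 60.02, Q̄ = 2770.5.
ε = (ΔQ/ΔP)(P̄/Q̄) = (1433/-15.95)(60.02/2770.5).

-1.947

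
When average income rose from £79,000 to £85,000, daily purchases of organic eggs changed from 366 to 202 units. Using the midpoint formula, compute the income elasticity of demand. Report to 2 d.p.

ΔQ = -164, ΔI = 6000. Midpoints: Ī = 82,000, Q̄ = 284.0.
ε_I = (ΔQ/ΔI)(Ī/Q̄) = (-164/6000)(82000/284.0).

-7.89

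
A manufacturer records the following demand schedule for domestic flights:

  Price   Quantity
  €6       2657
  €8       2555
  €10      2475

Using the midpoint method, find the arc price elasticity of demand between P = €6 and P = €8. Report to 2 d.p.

-0.14

At P = 6, Q = 2657; at P = 8, Q = 2555.
ΔQ = -102, ΔP = 2. Midpoints: P̄ = 7.00, Q̄ = 2606.0.
ε = (ΔQ/ΔP)(P̄/Q̄) = (-102/2)(7.00/2606.0).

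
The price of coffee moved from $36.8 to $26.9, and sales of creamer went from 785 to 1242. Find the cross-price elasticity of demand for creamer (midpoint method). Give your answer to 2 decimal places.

-1.45

ΔQ_x = 1242 − 785 = 457; ΔP_y = 26.9 − 36.8 = -9.9.
Midpoints: P̄_y = 31.85, Q̄_x = 1013.5.
ε_xy = (ΔQ_x/ΔP_y)(P̄_y/Q̄_x) = (457/-9.9)(31.85/1013.5).
ε_xy < 0, so the goods are complements.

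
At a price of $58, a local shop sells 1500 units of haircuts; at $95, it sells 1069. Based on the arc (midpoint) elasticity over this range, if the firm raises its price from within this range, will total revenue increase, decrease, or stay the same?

Arc ε = (-431/37)(76.50/1284.5) ≈ -0.694.
|ε| = 0.69 < 1, so demand is inelastic. A price rise therefore raises total revenue.

increase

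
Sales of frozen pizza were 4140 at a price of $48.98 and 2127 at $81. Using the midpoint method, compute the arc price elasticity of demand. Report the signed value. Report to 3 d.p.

ΔQ = 2127 − 4140 = -2013; ΔP = 81 − 48.98 = 32.02.
Midpoints: P̄ = 64.99, Q̄ = 3133.5.
ε = (ΔQ/ΔP)(P̄/Q̄) = (-2013/32.02)(64.99/3133.5).

-1.304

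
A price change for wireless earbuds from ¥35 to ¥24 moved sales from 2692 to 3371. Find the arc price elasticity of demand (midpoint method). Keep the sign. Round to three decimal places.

-0.601

ΔQ = 3371 − 2692 = 679; ΔP = 24 − 35 = -11.
Midpoints: P̄ = 29.50, Q̄ = 3031.5.
ε = (ΔQ/ΔP)(P̄/Q̄) = (679/-11)(29.50/3031.5).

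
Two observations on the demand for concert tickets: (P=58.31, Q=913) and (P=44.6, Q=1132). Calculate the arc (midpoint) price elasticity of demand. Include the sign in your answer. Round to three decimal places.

-0.804

ΔQ = 1132 − 913 = 219; ΔP = 44.6 − 58.31 = -13.71.
Midpoints: P̄ = 51.45, Q̄ = 1022.5.
ε = (ΔQ/ΔP)(P̄/Q̄) = (219/-13.71)(51.45/1022.5).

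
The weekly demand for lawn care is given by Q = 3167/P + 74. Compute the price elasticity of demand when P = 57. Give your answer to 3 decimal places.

At P = 57, Q = 129.561.
dQ/dP = −3167/P² = -0.975.
ε = (dQ/dP)(P/Q) = (-0.975)(57/129.561).

-0.429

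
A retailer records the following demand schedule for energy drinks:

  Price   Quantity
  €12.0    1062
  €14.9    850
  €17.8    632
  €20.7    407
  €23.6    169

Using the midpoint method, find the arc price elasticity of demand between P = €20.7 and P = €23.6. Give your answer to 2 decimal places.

At P = 20.7, Q = 407; at P = 23.6, Q = 169.
ΔQ = -238, ΔP = 2.9. Midpoints: P̄ = 22.15, Q̄ = 288.0.
ε = (ΔQ/ΔP)(P̄/Q̄) = (-238/2.9)(22.15/288.0).

-6.31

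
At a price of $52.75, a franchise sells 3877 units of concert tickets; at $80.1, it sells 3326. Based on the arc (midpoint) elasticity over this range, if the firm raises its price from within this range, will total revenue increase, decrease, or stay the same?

Arc ε = (-551/27.35)(66.42/3601.5) ≈ -0.372.
|ε| = 0.37 < 1, so demand is inelastic. A price rise therefore raises total revenue.

increase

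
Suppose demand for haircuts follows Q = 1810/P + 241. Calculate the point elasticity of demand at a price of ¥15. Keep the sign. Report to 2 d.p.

-0.33

At P = 15, Q = 361.667.
dQ/dP = −1810/P² = -8.044.
ε = (dQ/dP)(P/Q) = (-8.044)(15/361.667).
|ε| < 1, so demand is inelastic at this price.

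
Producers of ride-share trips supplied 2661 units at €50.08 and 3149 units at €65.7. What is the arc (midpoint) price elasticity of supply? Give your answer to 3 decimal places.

ΔQ = 3149 − 2661 = 488; ΔP = 65.7 − 50.08 = 15.62.
Midpoints: P̄ = 57.89, Q̄ = 2905.0.
ε_s = (ΔQ/ΔP)(P̄/Q̄) = (488/15.62)(57.89/2905.0).

0.623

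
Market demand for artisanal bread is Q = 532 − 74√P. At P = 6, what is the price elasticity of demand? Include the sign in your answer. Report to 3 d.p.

-0.258

At P = 6, Q = 350.738.
dQ/dP = −74/(2√P) = -15.105.
ε = (dQ/dP)(P/Q) = (-15.105)(6/350.738).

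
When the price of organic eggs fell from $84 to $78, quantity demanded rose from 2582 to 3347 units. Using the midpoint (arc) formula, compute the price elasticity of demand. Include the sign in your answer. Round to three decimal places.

ΔQ = 3347 − 2582 = 765; ΔP = 78 − 84 = -6.
Midpoints: P̄ = 81.00, Q̄ = 2964.5.
ε = (ΔQ/ΔP)(P̄/Q̄) = (765/-6)(81.00/2964.5).

-3.484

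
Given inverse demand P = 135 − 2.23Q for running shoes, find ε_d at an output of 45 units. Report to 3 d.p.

At Q = 45, P = 135 − 2.23(45) = 34.65.
dP/dQ = −2.23, so dQ/dP = 1/(−2.23) = -0.448.
ε = (dQ/dP)(P/Q) = (-0.448)(34.65/45).

-0.345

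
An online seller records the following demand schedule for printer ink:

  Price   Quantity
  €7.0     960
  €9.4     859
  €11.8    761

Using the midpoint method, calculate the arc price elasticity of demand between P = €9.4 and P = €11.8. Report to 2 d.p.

-0.53

At P = 9.4, Q = 859; at P = 11.8, Q = 761.
ΔQ = -98, ΔP = 2.4. Midpoints: P̄ = 10.60, Q̄ = 810.0.
ε = (ΔQ/ΔP)(P̄/Q̄) = (-98/2.4)(10.60/810.0).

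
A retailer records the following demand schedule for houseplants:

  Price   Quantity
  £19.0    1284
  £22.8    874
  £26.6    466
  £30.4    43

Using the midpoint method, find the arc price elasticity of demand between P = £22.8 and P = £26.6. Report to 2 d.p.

At P = 22.8, Q = 874; at P = 26.6, Q = 466.
ΔQ = -408, ΔP = 3.8. Midpoints: P̄ = 24.70, Q̄ = 670.0.
ε = (ΔQ/ΔP)(P̄/Q̄) = (-408/3.8)(24.70/670.0).

-3.96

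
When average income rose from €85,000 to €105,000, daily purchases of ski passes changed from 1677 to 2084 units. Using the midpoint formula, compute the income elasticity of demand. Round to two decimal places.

ΔQ = 407, ΔI = 20000. Midpoints: Ī = 95,000, Q̄ = 1880.5.
ε_I = (ΔQ/ΔI)(Ī/Q̄) = (407/20000)(95000/1880.5).

1.03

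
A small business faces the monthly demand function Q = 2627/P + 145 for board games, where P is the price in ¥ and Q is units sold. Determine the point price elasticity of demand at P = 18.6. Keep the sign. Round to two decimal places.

At P = 18.6, Q = 286.237.
dQ/dP = −2627/P² = -7.593.
ε = (dQ/dP)(P/Q) = (-7.593)(18.6/286.237).

-0.49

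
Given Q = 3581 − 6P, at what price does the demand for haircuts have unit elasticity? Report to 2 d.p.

For linear demand Q = a − bP, ε = −bP/(a − bP). |ε| = 1 when bP = a − bP, i.e. P = a/(2b).
P = 3581/(2·6) = 3581/12 = 298.4167.

298.42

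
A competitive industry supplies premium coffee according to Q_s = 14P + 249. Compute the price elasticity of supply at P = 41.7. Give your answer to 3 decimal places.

At P = 41.7, Q_s = 832.80.
dQ_s/dP = 14.
ε_s = (dQ_s/dP)(P/Q_s) = (14)(41.7/832.80).

0.701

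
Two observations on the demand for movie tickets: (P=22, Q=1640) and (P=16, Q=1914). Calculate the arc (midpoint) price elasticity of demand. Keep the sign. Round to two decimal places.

ΔQ = 1914 − 1640 = 274; ΔP = 16 − 22 = -6.
Midpoints: P̄ = 19.00, Q̄ = 1777.0.
ε = (ΔQ/ΔP)(P̄/Q̄) = (274/-6)(19.00/1777.0).

-0.49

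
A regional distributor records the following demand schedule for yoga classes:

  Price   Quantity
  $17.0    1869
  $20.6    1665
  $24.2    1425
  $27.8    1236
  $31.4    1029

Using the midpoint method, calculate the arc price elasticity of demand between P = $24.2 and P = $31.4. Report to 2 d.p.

At P = 24.2, Q = 1425; at P = 31.4, Q = 1029.
ΔQ = -396, ΔP = 7.2. Midpoints: P̄ = 27.80, Q̄ = 1227.0.
ε = (ΔQ/ΔP)(P̄/Q̄) = (-396/7.2)(27.80/1227.0).

-1.25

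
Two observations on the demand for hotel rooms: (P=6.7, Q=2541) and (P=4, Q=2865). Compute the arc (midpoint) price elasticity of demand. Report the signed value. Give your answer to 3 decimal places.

-0.238

ΔQ = 2865 − 2541 = 324; ΔP = 4 − 6.7 = -2.7.
Midpoints: P̄ = 5.35, Q̄ = 2703.0.
ε = (ΔQ/ΔP)(P̄/Q̄) = (324/-2.7)(5.35/2703.0).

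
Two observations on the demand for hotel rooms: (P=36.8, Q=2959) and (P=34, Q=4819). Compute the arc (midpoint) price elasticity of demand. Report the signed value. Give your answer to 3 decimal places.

-6.047

ΔQ = 4819 − 2959 = 1860; ΔP = 34 − 36.8 = -2.8.
Midpoints: P̄ = 35.40, Q̄ = 3889.0.
ε = (ΔQ/ΔP)(P̄/Q̄) = (1860/-2.8)(35.40/3889.0).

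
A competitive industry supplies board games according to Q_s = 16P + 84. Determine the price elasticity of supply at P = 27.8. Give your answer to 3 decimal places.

0.841

At P = 27.8, Q_s = 528.80.
dQ_s/dP = 16.
ε_s = (dQ_s/dP)(P/Q_s) = (16)(27.8/528.80).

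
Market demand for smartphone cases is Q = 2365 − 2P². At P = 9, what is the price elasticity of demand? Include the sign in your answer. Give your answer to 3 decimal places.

-0.147

At P = 9, Q = 2203.
dQ/dP = −4P = -36.
ε = (dQ/dP)(P/Q) = (-36)(9/2203).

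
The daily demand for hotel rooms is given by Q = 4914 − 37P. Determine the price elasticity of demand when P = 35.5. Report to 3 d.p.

At P = 35.5, Q = 3600.500.
dQ/dP = −37.
ε = (dQ/dP)(P/Q) = (-37)(35.5/3600.500).

-0.365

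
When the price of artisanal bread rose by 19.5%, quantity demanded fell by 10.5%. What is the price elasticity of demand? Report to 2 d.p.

-0.54

ε = %ΔQ / %ΔP = (-10.5)/(19.5) = -0.538.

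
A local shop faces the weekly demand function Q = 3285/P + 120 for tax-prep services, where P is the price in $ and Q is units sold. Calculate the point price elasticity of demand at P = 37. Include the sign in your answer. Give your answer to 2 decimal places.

At P = 37, Q = 208.784.
dQ/dP = −3285/P² = -2.400.
ε = (dQ/dP)(P/Q) = (-2.400)(37/208.784).

-0.43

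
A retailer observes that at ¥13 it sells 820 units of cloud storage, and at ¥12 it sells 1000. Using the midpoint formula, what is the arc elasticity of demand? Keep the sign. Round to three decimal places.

ΔQ = 1000 − 820 = 180; ΔP = 12 − 13 = -1.
Midpoints: P̄ = 12.50, Q̄ = 910.0.
ε = (ΔQ/ΔP)(P̄/Q̄) = (180/-1)(12.50/910.0).

-2.473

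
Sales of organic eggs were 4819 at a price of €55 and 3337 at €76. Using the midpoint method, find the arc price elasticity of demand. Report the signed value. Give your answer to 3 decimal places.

ΔQ = 3337 − 4819 = -1482; ΔP = 76 − 55 = 21.
Midpoints: P̄ = 65.50, Q̄ = 4078.0.
ε = (ΔQ/ΔP)(P̄/Q̄) = (-1482/21)(65.50/4078.0).

-1.134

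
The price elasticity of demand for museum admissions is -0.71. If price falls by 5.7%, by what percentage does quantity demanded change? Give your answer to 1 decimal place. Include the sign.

4.0%

%ΔQ ≈ ε × %ΔP = (-0.71)(-5.7%) = 4.05%.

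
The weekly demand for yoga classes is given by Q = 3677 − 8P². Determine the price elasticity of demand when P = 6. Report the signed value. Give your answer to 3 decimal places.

At P = 6, Q = 3389.
dQ/dP = −16P = -96.
ε = (dQ/dP)(P/Q) = (-96)(6/3389).

-0.170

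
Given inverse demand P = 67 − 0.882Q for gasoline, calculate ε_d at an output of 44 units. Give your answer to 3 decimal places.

-0.726

At Q = 44, P = 67 − 0.882(44) = 28.19.
dP/dQ = −0.882, so dQ/dP = 1/(−0.882) = -1.134.
ε = (dQ/dP)(P/Q) = (-1.134)(28.19/44).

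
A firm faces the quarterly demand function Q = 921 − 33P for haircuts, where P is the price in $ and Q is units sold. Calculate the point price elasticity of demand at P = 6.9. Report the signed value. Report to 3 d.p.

-0.328

At P = 6.9, Q = 693.300.
dQ/dP = −33.
ε = (dQ/dP)(P/Q) = (-33)(6.9/693.300).
|ε| < 1, so demand is inelastic at this price.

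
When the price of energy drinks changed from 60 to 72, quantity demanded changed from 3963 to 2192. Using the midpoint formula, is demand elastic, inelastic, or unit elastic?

elastic

Arc ε ≈ -3.165.
|ε| = 3.17 > 1.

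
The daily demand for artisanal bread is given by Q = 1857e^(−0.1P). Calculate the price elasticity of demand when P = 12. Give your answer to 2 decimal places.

-1.20

At P = 12, Q = 559.318.
dQ/dP = −0.1·1857e^(−0.1P) = −0.1Q = -55.932.
ε = (dQ/dP)(P/Q) = (-55.932)(12/559.318).
|ε| > 1, so demand is elastic at this price.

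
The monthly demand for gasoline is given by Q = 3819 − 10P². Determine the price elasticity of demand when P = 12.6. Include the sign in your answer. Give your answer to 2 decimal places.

-1.42

At P = 12.6, Q = 2231.400.
dQ/dP = −20P = -252.
ε = (dQ/dP)(P/Q) = (-252)(12.6/2231.400).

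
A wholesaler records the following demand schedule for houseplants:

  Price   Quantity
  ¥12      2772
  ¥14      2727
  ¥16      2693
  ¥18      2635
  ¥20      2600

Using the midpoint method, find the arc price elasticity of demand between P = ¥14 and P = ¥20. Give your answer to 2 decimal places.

-0.14

At P = 14, Q = 2727; at P = 20, Q = 2600.
ΔQ = -127, ΔP = 6. Midpoints: P̄ = 17.00, Q̄ = 2663.5.
ε = (ΔQ/ΔP)(P̄/Q̄) = (-127/6)(17.00/2663.5).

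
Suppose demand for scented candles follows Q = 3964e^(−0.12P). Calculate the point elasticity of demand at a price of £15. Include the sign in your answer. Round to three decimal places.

-1.800

At P = 15, Q = 655.245.
dQ/dP = −0.12·3964e^(−0.12P) = −0.12Q = -78.629.
ε = (dQ/dP)(P/Q) = (-78.629)(15/655.245).
|ε| > 1, so demand is elastic at this price.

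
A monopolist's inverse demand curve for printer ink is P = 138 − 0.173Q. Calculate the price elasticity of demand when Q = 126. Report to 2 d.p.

-5.33

At Q = 126, P = 138 − 0.173(126) = 116.20.
dP/dQ = −0.173, so dQ/dP = 1/(−0.173) = -5.780.
ε = (dQ/dP)(P/Q) = (-5.780)(116.20/126).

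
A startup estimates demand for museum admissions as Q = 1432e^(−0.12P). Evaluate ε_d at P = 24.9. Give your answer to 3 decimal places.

-2.988

At P = 24.9, Q = 72.156.
dQ/dP = −0.12·1432e^(−0.12P) = −0.12Q = -8.659.
ε = (dQ/dP)(P/Q) = (-8.659)(24.9/72.156).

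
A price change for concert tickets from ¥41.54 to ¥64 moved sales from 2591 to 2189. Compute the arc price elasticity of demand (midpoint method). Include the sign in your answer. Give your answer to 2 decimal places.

ΔQ = 2189 − 2591 = -402; ΔP = 64 − 41.54 = 22.46.
Midpoints: P̄ = 52.77, Q̄ = 2390.0.
ε = (ΔQ/ΔP)(P̄/Q̄) = (-402/22.46)(52.77/2390.0).

-0.40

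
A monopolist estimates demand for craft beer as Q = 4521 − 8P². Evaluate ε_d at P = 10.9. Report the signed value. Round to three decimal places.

At P = 10.9, Q = 3570.520.
dQ/dP = −16P = -174.400.
ε = (dQ/dP)(P/Q) = (-174.400)(10.9/3570.520).

-0.532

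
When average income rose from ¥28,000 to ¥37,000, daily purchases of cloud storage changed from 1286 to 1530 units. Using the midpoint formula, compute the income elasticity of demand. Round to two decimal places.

ΔQ = 244, ΔI = 9000. Midpoints: Ī = 32,500, Q̄ = 1408.0.
ε_I = (ΔQ/ΔI)(Ī/Q̄) = (244/9000)(32500/1408.0).

0.63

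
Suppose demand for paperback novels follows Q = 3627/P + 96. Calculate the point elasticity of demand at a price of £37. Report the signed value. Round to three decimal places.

At P = 37, Q = 194.027.
dQ/dP = −3627/P² = -2.649.
ε = (dQ/dP)(P/Q) = (-2.649)(37/194.027).

-0.505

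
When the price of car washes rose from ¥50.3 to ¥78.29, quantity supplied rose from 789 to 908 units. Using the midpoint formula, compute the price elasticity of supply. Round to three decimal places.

0.322

ΔQ = 908 − 789 = 119; ΔP = 78.29 − 50.3 = 27.99.
Midpoints: P̄ = 64.30, Q̄ = 848.5.
ε_s = (ΔQ/ΔP)(P̄/Q̄) = (119/27.99)(64.30/848.5).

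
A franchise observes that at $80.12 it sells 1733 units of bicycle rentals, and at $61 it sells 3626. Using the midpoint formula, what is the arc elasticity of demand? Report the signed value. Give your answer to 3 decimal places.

ΔQ = 3626 − 1733 = 1893; ΔP = 61 − 80.12 = -19.12.
Midpoints: P̄ = 70.56, Q̄ = 2679.5.
ε = (ΔQ/ΔP)(P̄/Q̄) = (1893/-19.12)(70.56/2679.5).

-2.607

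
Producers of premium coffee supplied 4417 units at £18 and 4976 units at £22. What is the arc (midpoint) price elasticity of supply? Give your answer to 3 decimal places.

0.595

ΔQ = 4976 − 4417 = 559; ΔP = 22 − 18 = 4.
Midpoints: P̄ = 20.00, Q̄ = 4696.5.
ε_s = (ΔQ/ΔP)(P̄/Q̄) = (559/4)(20.00/4696.5).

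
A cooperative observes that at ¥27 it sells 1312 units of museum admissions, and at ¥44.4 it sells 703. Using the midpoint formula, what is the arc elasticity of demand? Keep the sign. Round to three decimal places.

ΔQ = 703 − 1312 = -609; ΔP = 44.4 − 27 = 17.4.
Midpoints: P̄ = 35.70, Q̄ = 1007.5.
ε = (ΔQ/ΔP)(P̄/Q̄) = (-609/17.4)(35.70/1007.5).

-1.240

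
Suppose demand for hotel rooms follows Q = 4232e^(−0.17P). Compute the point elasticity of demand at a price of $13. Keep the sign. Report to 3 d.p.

-2.210

At P = 13, Q = 464.253.
dQ/dP = −0.17·4232e^(−0.17P) = −0.17Q = -78.923.
ε = (dQ/dP)(P/Q) = (-78.923)(13/464.253).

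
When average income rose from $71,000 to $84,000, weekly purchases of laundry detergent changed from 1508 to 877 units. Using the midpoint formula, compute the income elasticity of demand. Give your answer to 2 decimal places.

-3.15

ΔQ = -631, ΔI = 13000. Midpoints: Ī = 77,500, Q̄ = 1192.5.
ε_I = (ΔQ/ΔI)(Ī/Q̄) = (-631/13000)(77500/1192.5).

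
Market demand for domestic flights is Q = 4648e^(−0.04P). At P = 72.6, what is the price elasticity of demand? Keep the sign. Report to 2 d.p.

-2.90

At P = 72.6, Q = 254.727.
dQ/dP = −0.04·4648e^(−0.04P) = −0.04Q = -10.189.
ε = (dQ/dP)(P/Q) = (-10.189)(72.6/254.727).
|ε| > 1, so demand is elastic at this price.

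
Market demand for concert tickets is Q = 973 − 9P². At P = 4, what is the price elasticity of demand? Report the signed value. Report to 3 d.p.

-0.347

At P = 4, Q = 829.
dQ/dP = −18P = -72.
ε = (dQ/dP)(P/Q) = (-72)(4/829).
|ε| < 1, so demand is inelastic at this price.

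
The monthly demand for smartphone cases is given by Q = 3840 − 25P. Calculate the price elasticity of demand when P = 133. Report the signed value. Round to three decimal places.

At P = 133, Q = 515.
dQ/dP = −25.
ε = (dQ/dP)(P/Q) = (-25)(133/515).

-6.456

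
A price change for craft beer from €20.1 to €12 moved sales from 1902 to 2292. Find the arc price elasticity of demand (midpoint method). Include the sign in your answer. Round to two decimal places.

-0.37

ΔQ = 2292 − 1902 = 390; ΔP = 12 − 20.1 = -8.1.
Midpoints: P̄ = 16.05, Q̄ = 2097.0.
ε = (ΔQ/ΔP)(P̄/Q̄) = (390/-8.1)(16.05/2097.0).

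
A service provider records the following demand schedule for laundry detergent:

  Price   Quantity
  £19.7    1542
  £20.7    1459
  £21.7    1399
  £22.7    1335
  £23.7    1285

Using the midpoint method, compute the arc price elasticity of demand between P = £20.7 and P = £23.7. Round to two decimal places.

-0.94

At P = 20.7, Q = 1459; at P = 23.7, Q = 1285.
ΔQ = -174, ΔP = 3.0. Midpoints: P̄ = 22.20, Q̄ = 1372.0.
ε = (ΔQ/ΔP)(P̄/Q̄) = (-174/3.0)(22.20/1372.0).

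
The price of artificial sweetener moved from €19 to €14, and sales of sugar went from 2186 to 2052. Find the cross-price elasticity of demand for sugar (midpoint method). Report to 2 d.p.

ΔQ_x = 2052 − 2186 = -134; ΔP_y = 14 − 19 = -5.
Midpoints: P̄_y = 16.50, Q̄_x = 2119.0.
ε_xy = (ΔQ_x/ΔP_y)(P̄_y/Q̄_x) = (-134/-5)(16.50/2119.0).

0.21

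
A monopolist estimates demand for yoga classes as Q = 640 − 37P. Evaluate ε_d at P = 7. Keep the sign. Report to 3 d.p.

-0.680

At P = 7, Q = 381.
dQ/dP = −37.
ε = (dQ/dP)(P/Q) = (-37)(7/381).
|ε| < 1, so demand is inelastic at this price.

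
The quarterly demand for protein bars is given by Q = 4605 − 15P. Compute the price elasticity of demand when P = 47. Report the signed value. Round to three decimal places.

At P = 47, Q = 3900.
dQ/dP = −15.
ε = (dQ/dP)(P/Q) = (-15)(47/3900).

-0.181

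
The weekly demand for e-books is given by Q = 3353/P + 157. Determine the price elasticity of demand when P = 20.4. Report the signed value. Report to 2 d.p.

At P = 20.4, Q = 321.363.
dQ/dP = −3353/P² = -8.057.
ε = (dQ/dP)(P/Q) = (-8.057)(20.4/321.363).

-0.51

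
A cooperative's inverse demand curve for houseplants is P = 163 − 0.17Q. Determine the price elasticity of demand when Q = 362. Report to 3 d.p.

-1.649

At Q = 362, P = 163 − 0.17(362) = 101.46.
dP/dQ = −0.17, so dQ/dP = 1/(−0.17) = -5.882.
ε = (dQ/dP)(P/Q) = (-5.882)(101.46/362).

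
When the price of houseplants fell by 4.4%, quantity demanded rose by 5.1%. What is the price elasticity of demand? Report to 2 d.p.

-1.16

ε = %ΔQ / %ΔP = (5.1)/(-4.4) = -1.159.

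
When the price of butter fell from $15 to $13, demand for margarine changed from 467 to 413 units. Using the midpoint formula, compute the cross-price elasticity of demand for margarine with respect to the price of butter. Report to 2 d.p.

0.86

ΔQ_x = 413 − 467 = -54; ΔP_y = 13 − 15 = -2.
Midpoints: P̄_y = 14.00, Q̄_x = 440.0.
ε_xy = (ΔQ_x/ΔP_y)(P̄_y/Q̄_x) = (-54/-2)(14.00/440.0).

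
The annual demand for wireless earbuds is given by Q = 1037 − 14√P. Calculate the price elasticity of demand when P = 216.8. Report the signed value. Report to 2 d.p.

-0.12

At P = 216.8, Q = 830.862.
dQ/dP = −14/(2√P) = -0.475.
ε = (dQ/dP)(P/Q) = (-0.475)(216.8/830.862).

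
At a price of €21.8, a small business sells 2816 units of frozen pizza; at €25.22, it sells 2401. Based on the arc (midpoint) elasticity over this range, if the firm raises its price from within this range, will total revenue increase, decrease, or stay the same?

Arc ε = (-415/3.42)(23.51/2608.5) ≈ -1.094.
|ε| = 1.09 > 1, so demand is elastic. A price rise therefore reduces total revenue.

decrease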